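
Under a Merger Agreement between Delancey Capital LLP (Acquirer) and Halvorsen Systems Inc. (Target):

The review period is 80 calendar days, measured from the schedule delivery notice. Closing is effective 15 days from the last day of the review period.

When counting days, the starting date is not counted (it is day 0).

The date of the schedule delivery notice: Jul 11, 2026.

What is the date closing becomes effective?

Oct 14, 2026

Adding 80 calendar days to Jul 11, 2026 gives Sep 29, 2026, which is the last day of the review period.
The date closing becomes effective: Sep 29, 2026 + 15 days = Oct 14, 2026.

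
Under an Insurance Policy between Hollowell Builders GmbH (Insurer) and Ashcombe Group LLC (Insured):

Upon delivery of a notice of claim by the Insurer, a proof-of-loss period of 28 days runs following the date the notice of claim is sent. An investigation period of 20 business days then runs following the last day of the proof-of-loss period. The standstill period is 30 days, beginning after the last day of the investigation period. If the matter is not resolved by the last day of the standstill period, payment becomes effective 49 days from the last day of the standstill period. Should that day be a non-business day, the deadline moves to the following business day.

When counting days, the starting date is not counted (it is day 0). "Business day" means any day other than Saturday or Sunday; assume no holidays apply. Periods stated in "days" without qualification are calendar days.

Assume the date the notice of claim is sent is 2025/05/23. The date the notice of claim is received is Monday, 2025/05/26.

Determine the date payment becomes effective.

2025/10/06

The last day of the proof-of-loss period: 28 calendar days after 2025/05/23 is 2025/06/20.
The last day of the investigation period: 20 business days after Friday, 2025/06/20, skipping weekends — Jun 23, Jun 24, Jun 25, Jun 26, …, Jul 16, Jul 17, Jul 18 — lands on Friday, 2025/07/18.
Adding 30 calendar days to 2025/07/18 gives 2025/08/17, which is the last day of the standstill period.
Adding 49 calendar days to 2025/08/17 gives 2025/10/05, which is the date payment becomes effective. That falls on a Sunday, so it rolls to the next business day, Monday, 2025/10/06.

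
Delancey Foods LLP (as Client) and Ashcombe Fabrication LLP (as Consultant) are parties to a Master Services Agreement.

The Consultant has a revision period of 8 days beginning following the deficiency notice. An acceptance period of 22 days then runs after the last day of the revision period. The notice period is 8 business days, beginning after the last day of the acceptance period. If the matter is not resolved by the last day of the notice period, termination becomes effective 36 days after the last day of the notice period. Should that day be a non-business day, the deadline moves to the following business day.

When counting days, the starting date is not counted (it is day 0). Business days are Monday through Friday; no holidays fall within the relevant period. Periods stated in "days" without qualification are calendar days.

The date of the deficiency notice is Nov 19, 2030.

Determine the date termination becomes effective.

Feb 5, 2031

The last day of the revision period: 8 calendar days after Nov 19, 2030 is Nov 27, 2030.
Adding 22 calendar days to Nov 27, 2030 gives Dec 19, 2030, which is the last day of the acceptance period.
The last day of the notice period: counting 8 business days from Thursday, Dec 19, 2030 (Dec 20, Dec 23, Dec 24, Dec 25, Dec 26, Dec 27, Dec 30, Dec 31, skipping weekends) reaches Tuesday, Dec 31, 2030.
The date termination becomes effective: 36 calendar days after Dec 31, 2030 is Feb 5, 2031. Feb 5, 2031 is a Wednesday, so no roll-forward applies.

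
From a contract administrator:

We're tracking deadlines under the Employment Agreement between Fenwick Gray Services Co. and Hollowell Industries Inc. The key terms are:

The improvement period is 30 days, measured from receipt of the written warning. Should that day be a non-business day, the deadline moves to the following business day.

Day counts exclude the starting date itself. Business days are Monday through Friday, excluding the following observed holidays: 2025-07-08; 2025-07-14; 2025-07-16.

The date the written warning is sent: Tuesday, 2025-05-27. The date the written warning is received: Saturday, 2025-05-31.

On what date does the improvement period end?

2025-06-30

The last day of the improvement period: 30 calendar days after 2025-05-31 is 2025-06-30. 2025-06-30 is a Monday and is not a listed holiday, so no roll-forward applies.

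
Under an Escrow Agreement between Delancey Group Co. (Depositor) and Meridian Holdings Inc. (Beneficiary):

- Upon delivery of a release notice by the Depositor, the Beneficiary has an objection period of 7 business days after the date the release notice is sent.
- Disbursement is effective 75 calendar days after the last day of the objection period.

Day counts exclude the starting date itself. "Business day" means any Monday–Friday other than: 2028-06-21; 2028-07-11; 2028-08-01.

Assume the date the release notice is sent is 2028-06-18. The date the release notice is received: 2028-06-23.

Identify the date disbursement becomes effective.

The last day of the objection period: 7 business days after Sunday, 2028-06-18, skipping weekends and the listed holiday on Jun 21 — Jun 19, Jun 20, Jun 22, Jun 23, Jun 26, Jun 27, Jun 28 — lands on Wednesday, 2028-06-28.
Adding 75 calendar days to 2028-06-28 gives 2028-09-11, which is the date disbursement becomes effective.

2028-09-11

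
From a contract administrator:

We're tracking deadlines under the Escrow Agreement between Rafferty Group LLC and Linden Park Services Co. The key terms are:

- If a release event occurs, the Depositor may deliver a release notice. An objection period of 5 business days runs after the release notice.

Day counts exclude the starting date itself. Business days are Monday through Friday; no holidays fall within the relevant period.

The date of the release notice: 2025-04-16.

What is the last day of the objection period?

2025-04-23

The last day of the objection period: counting 5 business days from Wednesday, 2025-04-16 (Apr 17, Apr 18, Apr 21, Apr 22, Apr 23, skipping weekends) reaches Wednesday, 2025-04-23.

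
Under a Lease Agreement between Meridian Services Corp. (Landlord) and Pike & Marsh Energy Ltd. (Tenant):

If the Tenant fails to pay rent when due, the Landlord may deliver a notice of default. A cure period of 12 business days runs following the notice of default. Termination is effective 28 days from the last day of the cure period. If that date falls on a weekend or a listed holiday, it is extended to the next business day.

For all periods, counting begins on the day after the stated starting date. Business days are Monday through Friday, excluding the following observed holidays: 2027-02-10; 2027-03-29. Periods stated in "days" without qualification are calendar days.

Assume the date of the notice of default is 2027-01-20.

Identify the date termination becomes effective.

The last day of the cure period: 12 business days after Wednesday, 2027-01-20, skipping weekends — Jan 21, Jan 22, Jan 25, Jan 26, …, Feb 3, Feb 4, Feb 5 — lands on Friday, 2027-02-05.
The date termination becomes effective: 28 calendar days after 2027-02-05 is 2027-03-05. 2027-03-05 is a Friday and is not a listed holiday, so no roll-forward applies.

2027-03-05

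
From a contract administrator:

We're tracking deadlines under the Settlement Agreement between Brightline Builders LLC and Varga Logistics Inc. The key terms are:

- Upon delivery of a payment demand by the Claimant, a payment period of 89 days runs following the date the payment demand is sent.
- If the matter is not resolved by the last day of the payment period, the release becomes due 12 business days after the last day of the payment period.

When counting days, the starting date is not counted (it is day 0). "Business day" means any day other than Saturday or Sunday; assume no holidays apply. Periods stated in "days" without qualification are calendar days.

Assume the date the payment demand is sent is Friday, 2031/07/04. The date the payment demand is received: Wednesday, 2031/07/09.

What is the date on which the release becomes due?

2031/10/17

The last day of the payment period: 2031/07/04 + 89 days = 2031/10/01.
From Wednesday, 2031/10/01, 12 business days (Oct 2, Oct 3, Oct 6, Oct 7, …, Oct 15, Oct 16, Oct 17, skipping weekends) brings us to Friday, 2031/10/17, which is the date on which the release becomes due.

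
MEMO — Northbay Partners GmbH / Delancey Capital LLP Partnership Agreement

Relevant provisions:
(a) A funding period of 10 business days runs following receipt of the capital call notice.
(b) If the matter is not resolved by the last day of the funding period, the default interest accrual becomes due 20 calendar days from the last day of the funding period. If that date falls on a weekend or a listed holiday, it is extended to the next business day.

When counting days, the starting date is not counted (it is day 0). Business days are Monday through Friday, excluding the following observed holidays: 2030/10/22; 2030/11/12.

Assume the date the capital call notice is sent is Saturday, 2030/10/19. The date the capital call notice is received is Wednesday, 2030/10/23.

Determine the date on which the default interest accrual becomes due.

The last day of the funding period: counting 10 business days from Wednesday, 2030/10/23 (Oct 24, Oct 25, Oct 28, Oct 29, Oct 30, Oct 31, Nov 1, Nov 4, Nov 5, Nov 6, skipping weekends) reaches Wednesday, 2030/11/06.
The date on which the default interest accrual becomes due: 20 calendar days after 2030/11/06 is 2030/11/26. 2030/11/26 is a Tuesday and is not a listed holiday, so no roll-forward applies.

2030/11/26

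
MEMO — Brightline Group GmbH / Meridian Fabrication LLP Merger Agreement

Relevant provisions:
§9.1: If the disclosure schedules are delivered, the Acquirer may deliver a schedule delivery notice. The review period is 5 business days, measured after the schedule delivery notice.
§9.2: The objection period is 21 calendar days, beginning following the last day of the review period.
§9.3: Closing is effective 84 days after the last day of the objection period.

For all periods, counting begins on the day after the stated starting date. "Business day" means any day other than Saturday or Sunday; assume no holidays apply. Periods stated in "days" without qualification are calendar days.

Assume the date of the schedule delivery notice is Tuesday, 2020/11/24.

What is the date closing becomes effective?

2021/03/16

The last day of the review period: 5 business days after Tuesday, 2020/11/24, skipping weekends — Nov 25, Nov 26, Nov 27, Nov 30, Dec 1 — lands on Tuesday, 2020/12/01.
The last day of the objection period: 21 calendar days after 2020/12/01 is 2020/12/22.
The date closing becomes effective: 2020/12/22 + 84 days = 2021/03/16.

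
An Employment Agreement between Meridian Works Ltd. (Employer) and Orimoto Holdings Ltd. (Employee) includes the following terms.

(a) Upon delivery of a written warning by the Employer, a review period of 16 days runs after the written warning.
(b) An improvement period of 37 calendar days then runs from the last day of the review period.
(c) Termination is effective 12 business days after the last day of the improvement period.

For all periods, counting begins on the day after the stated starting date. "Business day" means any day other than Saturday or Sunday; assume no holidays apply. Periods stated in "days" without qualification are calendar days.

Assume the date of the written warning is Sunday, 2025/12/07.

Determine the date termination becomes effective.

2026/02/16

Adding 16 calendar days to 2025/12/07 gives 2025/12/23, which is the last day of the review period.
The last day of the improvement period: 37 calendar days after 2025/12/23 is 2026/01/29.
From Thursday, 2026/01/29, 12 business days (Jan 30, Feb 2, Feb 3, Feb 4, …, Feb 12, Feb 13, Feb 16, skipping weekends) brings us to Monday, 2026/02/16, which is the date termination becomes effective.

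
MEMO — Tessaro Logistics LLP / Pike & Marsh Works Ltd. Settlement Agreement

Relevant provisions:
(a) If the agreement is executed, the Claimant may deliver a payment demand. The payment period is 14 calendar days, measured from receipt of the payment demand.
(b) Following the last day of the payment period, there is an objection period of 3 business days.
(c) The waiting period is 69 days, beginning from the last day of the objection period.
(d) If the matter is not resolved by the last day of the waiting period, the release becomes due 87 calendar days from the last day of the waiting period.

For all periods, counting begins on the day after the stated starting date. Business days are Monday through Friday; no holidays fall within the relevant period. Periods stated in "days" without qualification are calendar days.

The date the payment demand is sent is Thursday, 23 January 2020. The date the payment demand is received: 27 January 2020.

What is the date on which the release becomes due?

18 July 2020

Adding 14 calendar days to 27 January 2020 gives 10 February 2020, which is the last day of the payment period.
The last day of the objection period: counting 3 business days from Monday, 10 February 2020 (Feb 11, Feb 12, Feb 13, skipping weekends) reaches Thursday, 13 February 2020.
The last day of the waiting period: 13 February 2020 + 69 days = 22 April 2020.
The date on which the release becomes due: 22 April 2020 + 87 days = 18 July 2020.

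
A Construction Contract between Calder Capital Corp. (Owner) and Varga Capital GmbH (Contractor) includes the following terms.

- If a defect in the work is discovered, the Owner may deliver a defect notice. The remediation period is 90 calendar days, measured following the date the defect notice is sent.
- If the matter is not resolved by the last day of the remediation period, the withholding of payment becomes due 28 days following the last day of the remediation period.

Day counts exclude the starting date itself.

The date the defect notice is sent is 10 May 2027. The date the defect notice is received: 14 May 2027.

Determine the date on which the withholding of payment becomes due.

5 September 2027

The last day of the remediation period: 90 calendar days after 10 May 2027 is 8 August 2027.
Adding 28 calendar days to 8 August 2027 gives 5 September 2027, which is the date on which the withholding of payment becomes due.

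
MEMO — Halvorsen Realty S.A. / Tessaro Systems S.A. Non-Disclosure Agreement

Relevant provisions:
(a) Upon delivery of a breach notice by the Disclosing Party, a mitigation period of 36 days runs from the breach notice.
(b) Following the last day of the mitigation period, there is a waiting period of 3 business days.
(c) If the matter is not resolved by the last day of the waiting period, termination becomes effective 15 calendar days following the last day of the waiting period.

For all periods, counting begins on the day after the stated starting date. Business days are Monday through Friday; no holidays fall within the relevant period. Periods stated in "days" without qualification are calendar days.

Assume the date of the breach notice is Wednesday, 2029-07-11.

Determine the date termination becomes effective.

The last day of the mitigation period: 2029-07-11 + 36 days = 2029-08-16.
The last day of the waiting period: counting 3 business days from Thursday, 2029-08-16 (Aug 17, Aug 20, Aug 21, skipping weekends) reaches Tuesday, 2029-08-21.
The date termination becomes effective: 15 calendar days after 2029-08-21 is 2029-09-05.

2029-09-05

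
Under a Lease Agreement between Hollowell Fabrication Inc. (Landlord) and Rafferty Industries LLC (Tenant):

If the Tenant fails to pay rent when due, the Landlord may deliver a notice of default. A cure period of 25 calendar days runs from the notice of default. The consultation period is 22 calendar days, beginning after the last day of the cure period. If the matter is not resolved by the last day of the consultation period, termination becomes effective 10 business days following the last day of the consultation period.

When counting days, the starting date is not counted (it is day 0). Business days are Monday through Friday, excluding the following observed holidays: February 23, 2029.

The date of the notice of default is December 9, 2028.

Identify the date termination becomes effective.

The last day of the cure period: December 9, 2028 + 25 days = January 3, 2029.
The last day of the consultation period: 22 calendar days after January 3, 2029 is January 25, 2029.
From Thursday, January 25, 2029, 10 business days (Jan 26, Jan 29, Jan 30, Jan 31, Feb 1, Feb 2, Feb 5, Feb 6, Feb 7, Feb 8, skipping weekends) brings us to Thursday, February 8, 2029, which is the date termination becomes effective.

February 8, 2029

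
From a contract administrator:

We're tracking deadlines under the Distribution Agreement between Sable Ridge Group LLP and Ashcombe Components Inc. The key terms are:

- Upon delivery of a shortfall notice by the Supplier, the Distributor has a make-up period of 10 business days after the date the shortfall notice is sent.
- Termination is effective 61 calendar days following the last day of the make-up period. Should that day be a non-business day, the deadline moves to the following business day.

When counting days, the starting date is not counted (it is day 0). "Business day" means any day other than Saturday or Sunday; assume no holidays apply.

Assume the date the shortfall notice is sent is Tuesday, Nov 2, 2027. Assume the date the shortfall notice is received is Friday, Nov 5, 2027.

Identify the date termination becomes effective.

Jan 17, 2028

The last day of the make-up period: counting 10 business days from Tuesday, Nov 2, 2027 (Nov 3, Nov 4, Nov 5, Nov 8, Nov 9, Nov 10, Nov 11, Nov 12, Nov 15, Nov 16, skipping weekends) reaches Tuesday, Nov 16, 2027.
The date termination becomes effective: Nov 16, 2027 + 61 days = Jan 16, 2028. That falls on a Sunday, so it rolls to the next business day, Monday, Jan 17, 2028.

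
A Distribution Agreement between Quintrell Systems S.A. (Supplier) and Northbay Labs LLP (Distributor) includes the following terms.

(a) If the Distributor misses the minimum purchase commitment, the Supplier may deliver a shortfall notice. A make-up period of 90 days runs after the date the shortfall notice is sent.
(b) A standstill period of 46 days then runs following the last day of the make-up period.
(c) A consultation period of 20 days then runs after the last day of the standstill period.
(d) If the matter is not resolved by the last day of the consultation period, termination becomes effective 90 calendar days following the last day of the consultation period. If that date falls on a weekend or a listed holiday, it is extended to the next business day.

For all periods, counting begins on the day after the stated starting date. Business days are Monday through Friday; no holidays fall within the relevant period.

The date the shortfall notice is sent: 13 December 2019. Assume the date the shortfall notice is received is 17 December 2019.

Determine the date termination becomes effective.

17 August 2020

Adding 90 calendar days to 13 December 2019 gives 12 March 2020, which is the last day of the make-up period.
Adding 46 calendar days to 12 March 2020 gives 27 April 2020, which is the last day of the standstill period.
The last day of the consultation period: 20 calendar days after 27 April 2020 is 17 May 2020.
Adding 90 calendar days to 17 May 2020 gives 15 August 2020, which is the date termination becomes effective. That falls on a Saturday, so it rolls to the next business day, Monday, 17 August 2020.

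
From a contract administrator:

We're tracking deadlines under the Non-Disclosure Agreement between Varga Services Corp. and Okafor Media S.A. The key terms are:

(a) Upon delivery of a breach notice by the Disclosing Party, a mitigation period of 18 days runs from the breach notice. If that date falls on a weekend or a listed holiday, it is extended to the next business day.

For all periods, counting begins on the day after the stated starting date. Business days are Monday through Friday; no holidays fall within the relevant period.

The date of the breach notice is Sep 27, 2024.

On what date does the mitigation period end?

The last day of the mitigation period: Sep 27, 2024 + 18 days = Oct 15, 2024. Oct 15, 2024 is a Tuesday, so no roll-forward applies.

Oct 15, 2024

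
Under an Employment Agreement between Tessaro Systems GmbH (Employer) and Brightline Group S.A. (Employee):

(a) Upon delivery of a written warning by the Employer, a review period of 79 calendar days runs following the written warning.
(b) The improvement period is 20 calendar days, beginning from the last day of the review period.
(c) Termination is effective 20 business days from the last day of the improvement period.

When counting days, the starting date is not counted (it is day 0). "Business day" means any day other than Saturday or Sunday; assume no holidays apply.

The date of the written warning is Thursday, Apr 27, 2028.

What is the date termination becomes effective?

The last day of the review period: Apr 27, 2028 + 79 days = Jul 15, 2028.
Adding 20 calendar days to Jul 15, 2028 gives Aug 4, 2028, which is the last day of the improvement period.
The date termination becomes effective: 20 business days after Friday, Aug 4, 2028, skipping weekends — Aug 7, Aug 8, Aug 9, Aug 10, …, Aug 30, Aug 31, Sep 1 — lands on Friday, Sep 1, 2028.

Sep 1, 2028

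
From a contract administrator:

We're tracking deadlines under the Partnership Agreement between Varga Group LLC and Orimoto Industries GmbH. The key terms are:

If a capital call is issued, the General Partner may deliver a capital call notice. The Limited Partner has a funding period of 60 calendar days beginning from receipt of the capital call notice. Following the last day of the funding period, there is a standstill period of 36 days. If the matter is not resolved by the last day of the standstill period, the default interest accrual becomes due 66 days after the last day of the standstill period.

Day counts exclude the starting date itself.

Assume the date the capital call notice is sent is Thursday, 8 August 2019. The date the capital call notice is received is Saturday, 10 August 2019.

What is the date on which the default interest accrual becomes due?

19 January 2020

The last day of the funding period: 60 calendar days after 10 August 2019 is 9 October 2019.
The last day of the standstill period: 36 calendar days after 9 October 2019 is 14 November 2019.
Adding 66 calendar days to 14 November 2019 gives 19 January 2020, which is the date on which the default interest accrual becomes due.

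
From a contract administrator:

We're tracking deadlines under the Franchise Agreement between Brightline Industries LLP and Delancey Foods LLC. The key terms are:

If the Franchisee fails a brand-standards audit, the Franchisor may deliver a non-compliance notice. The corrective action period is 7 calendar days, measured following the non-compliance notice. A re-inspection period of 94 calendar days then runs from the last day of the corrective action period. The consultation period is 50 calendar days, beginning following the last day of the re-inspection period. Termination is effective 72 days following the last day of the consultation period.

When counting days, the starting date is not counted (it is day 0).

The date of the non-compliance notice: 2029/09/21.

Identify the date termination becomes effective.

2030/05/02

The last day of the corrective action period: 7 calendar days after 2029/09/21 is 2029/09/28.
The last day of the re-inspection period: 2029/09/28 + 94 days = 2029/12/31.
The last day of the consultation period: 2029/12/31 + 50 days = 2030/02/19.
Adding 72 calendar days to 2030/02/19 gives 2030/05/02, which is the date termination becomes effective.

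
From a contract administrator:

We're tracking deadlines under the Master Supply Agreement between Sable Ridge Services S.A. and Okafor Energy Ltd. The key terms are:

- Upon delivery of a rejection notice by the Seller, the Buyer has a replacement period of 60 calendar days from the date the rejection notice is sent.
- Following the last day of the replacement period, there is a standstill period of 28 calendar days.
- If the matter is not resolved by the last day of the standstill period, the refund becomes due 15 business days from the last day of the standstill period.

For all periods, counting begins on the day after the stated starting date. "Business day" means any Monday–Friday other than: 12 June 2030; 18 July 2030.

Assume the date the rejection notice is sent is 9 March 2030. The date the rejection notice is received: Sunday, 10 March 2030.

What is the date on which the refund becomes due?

27 June 2030

The last day of the replacement period: 60 calendar days after 9 March 2030 is 8 May 2030.
The last day of the standstill period: 28 calendar days after 8 May 2030 is 5 June 2030.
From Wednesday, 5 June 2030, 15 business days (Jun 6, Jun 7, Jun 10, Jun 11, …, Jun 25, Jun 26, Jun 27, skipping weekends and the listed holiday on Jun 12) brings us to Thursday, 27 June 2030, which is the date on which the refund becomes due.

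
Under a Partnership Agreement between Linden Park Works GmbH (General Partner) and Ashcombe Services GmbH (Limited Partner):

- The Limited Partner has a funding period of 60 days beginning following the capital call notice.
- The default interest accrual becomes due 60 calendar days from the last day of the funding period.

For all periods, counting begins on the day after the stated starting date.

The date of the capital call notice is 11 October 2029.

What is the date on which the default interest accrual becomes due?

8 February 2030

Adding 60 calendar days to 11 October 2029 gives 10 December 2029, which is the last day of the funding period.
The date on which the default interest accrual becomes due: 10 December 2029 + 60 days = 8 February 2030.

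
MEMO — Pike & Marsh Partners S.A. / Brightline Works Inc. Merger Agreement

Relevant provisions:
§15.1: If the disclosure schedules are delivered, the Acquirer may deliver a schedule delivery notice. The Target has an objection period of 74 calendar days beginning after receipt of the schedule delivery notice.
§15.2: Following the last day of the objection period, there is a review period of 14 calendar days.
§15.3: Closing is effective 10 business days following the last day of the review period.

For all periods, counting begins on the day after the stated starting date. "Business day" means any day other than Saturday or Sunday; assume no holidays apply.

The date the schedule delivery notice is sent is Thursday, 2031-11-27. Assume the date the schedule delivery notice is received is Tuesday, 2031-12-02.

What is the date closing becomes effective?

2032-03-12

The last day of the objection period: 2031-12-02 + 74 days = 2032-02-14.
Adding 14 calendar days to 2032-02-14 gives 2032-02-28, which is the last day of the review period.
From Saturday, 2032-02-28, 10 business days (Mar 1, Mar 2, Mar 3, Mar 4, Mar 5, Mar 8, Mar 9, Mar 10, Mar 11, Mar 12, skipping weekends) brings us to Friday, 2032-03-12, which is the date closing becomes effective.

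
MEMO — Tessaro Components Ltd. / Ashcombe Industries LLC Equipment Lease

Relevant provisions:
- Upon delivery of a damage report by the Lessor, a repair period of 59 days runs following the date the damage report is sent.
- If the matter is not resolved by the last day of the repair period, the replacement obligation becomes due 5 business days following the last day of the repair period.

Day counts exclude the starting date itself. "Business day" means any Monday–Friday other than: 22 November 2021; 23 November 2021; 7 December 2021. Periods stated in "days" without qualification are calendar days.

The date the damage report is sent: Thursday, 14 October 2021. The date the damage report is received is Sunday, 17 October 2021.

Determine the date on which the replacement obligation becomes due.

17 December 2021

The last day of the repair period: 59 calendar days after 14 October 2021 is 12 December 2021.
From Sunday, 12 December 2021, 5 business days (Dec 13, Dec 14, Dec 15, Dec 16, Dec 17, skipping weekends) brings us to Friday, 17 December 2021, which is the date on which the replacement obligation becomes due.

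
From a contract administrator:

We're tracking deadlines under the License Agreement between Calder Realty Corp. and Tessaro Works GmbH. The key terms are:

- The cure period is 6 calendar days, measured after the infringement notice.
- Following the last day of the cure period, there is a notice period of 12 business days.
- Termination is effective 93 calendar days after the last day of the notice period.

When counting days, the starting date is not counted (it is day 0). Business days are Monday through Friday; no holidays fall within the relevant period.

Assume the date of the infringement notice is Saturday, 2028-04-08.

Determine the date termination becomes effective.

Adding 6 calendar days to 2028-04-08 gives 2028-04-14, which is the last day of the cure period.
The last day of the notice period: counting 12 business days from Friday, 2028-04-14 (Apr 17, Apr 18, Apr 19, Apr 20, …, Apr 28, May 1, May 2, skipping weekends) reaches Tuesday, 2028-05-02.
The date termination becomes effective: 93 calendar days after 2028-05-02 is 2028-08-03.

2028-08-03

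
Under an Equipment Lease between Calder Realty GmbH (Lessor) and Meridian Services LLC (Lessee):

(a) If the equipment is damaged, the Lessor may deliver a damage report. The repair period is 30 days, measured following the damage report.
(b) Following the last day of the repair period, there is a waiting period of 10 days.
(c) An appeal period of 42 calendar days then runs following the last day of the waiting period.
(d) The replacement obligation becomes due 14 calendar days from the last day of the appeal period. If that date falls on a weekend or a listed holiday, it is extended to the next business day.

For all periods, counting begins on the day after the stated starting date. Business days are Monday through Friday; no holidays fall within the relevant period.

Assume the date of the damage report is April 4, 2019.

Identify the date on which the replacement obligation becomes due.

July 9, 2019

The last day of the repair period: April 4, 2019 + 30 days = May 4, 2019.
Adding 10 calendar days to May 4, 2019 gives May 14, 2019, which is the last day of the waiting period.
The last day of the appeal period: May 14, 2019 + 42 days = June 25, 2019.
The date on which the replacement obligation becomes due: 14 calendar days after June 25, 2019 is July 9, 2019. July 9, 2019 is a Tuesday, so no roll-forward applies.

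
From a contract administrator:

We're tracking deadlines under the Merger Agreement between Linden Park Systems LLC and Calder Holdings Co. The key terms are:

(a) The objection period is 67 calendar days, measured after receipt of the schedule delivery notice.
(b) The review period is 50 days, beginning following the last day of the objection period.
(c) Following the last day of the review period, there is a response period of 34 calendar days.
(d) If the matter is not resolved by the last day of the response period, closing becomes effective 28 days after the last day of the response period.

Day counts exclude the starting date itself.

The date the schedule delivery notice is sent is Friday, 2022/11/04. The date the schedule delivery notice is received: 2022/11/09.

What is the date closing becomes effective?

Adding 67 calendar days to 2022/11/09 gives 2023/01/15, which is the last day of the objection period.
Adding 50 calendar days to 2023/01/15 gives 2023/03/06, which is the last day of the review period.
The last day of the response period: 2023/03/06 + 34 days = 2023/04/09.
Adding 28 calendar days to 2023/04/09 gives 2023/05/07, which is the date closing becomes effective.

2023/05/07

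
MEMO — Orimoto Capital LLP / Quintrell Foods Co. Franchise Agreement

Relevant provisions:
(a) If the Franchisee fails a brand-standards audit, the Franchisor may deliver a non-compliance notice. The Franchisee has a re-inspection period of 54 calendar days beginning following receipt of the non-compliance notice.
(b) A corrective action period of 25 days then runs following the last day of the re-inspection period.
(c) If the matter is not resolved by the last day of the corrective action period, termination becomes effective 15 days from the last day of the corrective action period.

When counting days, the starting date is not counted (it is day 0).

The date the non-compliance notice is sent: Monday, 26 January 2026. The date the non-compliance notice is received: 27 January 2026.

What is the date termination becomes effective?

The last day of the re-inspection period: 54 calendar days after 27 January 2026 is 22 March 2026.
The last day of the corrective action period: 25 calendar days after 22 March 2026 is 16 April 2026.
The date termination becomes effective: 16 April 2026 + 15 days = 1 May 2026.

1 May 2026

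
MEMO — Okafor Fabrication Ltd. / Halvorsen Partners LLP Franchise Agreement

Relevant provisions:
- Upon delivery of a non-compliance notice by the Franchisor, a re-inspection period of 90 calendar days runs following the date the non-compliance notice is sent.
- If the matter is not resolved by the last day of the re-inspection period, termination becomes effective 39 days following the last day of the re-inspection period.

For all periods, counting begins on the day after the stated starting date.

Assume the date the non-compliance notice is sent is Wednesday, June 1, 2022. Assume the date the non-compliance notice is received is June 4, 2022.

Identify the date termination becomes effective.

Adding 90 calendar days to June 1, 2022 gives August 30, 2022, which is the last day of the re-inspection period.
The date termination becomes effective: August 30, 2022 + 39 days = October 8, 2022.

October 8, 2022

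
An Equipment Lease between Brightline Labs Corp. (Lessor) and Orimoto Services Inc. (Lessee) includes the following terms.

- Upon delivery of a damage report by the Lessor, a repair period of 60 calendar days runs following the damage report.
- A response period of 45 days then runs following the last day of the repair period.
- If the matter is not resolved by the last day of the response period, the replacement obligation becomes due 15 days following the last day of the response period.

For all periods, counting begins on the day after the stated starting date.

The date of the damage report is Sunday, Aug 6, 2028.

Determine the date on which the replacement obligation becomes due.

Dec 4, 2028

The last day of the repair period: Aug 6, 2028 + 60 days = Oct 5, 2028.
Adding 45 calendar days to Oct 5, 2028 gives Nov 19, 2028, which is the last day of the response period.
The date on which the replacement obligation becomes due: Nov 19, 2028 + 15 days = Dec 4, 2028.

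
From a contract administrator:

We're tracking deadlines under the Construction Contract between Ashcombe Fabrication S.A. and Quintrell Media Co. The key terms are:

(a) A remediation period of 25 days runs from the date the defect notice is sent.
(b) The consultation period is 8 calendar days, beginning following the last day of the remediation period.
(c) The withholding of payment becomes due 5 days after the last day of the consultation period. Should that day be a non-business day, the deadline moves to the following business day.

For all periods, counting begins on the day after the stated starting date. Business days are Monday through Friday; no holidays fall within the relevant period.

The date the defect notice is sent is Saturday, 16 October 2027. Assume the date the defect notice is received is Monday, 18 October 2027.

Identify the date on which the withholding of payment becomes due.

23 November 2027

Adding 25 calendar days to 16 October 2027 gives 10 November 2027, which is the last day of the remediation period.
The last day of the consultation period: 8 calendar days after 10 November 2027 is 18 November 2027.
Adding 5 calendar days to 18 November 2027 gives 23 November 2027, which is the date on which the withholding of payment becomes due. 23 November 2027 is a Tuesday, so no roll-forward applies.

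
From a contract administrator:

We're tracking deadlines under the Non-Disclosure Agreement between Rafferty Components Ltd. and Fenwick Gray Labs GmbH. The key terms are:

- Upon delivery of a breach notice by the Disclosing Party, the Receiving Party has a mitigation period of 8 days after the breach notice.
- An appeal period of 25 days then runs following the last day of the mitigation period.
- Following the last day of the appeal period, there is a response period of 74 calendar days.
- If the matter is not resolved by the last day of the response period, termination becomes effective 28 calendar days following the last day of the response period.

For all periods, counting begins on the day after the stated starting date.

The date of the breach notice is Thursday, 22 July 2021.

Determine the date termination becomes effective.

4 December 2021

The last day of the mitigation period: 22 July 2021 + 8 days = 30 July 2021.
The last day of the appeal period: 30 July 2021 + 25 days = 24 August 2021.
Adding 74 calendar days to 24 August 2021 gives 6 November 2021, which is the last day of the response period.
The date termination becomes effective: 28 calendar days after 6 November 2021 is 4 December 2021.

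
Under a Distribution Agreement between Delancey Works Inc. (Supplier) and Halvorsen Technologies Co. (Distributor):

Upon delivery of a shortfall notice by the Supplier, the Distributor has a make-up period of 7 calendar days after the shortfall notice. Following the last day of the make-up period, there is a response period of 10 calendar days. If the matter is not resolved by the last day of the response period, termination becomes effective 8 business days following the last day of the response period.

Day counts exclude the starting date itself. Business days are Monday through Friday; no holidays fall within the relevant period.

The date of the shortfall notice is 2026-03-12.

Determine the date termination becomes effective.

2026-04-08

Adding 7 calendar days to 2026-03-12 gives 2026-03-19, which is the last day of the make-up period.
Adding 10 calendar days to 2026-03-19 gives 2026-03-29, which is the last day of the response period.
The date termination becomes effective: 8 business days after Sunday, 2026-03-29, skipping weekends — Mar 30, Mar 31, Apr 1, Apr 2, Apr 3, Apr 6, Apr 7, Apr 8 — lands on Wednesday, 2026-04-08.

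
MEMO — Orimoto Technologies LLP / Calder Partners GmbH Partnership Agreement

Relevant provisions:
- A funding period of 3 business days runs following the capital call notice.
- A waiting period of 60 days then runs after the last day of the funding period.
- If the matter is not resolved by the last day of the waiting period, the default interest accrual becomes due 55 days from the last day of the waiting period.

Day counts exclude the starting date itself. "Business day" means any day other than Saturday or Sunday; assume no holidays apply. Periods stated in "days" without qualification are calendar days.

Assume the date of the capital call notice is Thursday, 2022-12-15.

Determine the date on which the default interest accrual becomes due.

The last day of the funding period: counting 3 business days from Thursday, 2022-12-15 (Dec 16, Dec 19, Dec 20, skipping weekends) reaches Tuesday, 2022-12-20.
Adding 60 calendar days to 2022-12-20 gives 2023-02-18, which is the last day of the waiting period.
Adding 55 calendar days to 2023-02-18 gives 2023-04-14, which is the date on which the default interest accrual becomes due.

2023-04-14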